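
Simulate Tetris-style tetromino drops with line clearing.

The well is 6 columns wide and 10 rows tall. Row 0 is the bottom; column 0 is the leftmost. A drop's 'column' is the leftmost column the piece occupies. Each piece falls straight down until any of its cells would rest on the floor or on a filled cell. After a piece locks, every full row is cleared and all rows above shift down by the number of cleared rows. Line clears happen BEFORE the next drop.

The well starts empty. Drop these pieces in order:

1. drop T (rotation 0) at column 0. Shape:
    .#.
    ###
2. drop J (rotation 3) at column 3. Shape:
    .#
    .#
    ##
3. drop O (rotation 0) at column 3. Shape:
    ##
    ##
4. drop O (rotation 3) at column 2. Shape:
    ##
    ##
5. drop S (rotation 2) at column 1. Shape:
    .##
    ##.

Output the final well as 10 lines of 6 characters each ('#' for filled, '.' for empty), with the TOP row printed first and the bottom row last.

Answer: ......
..##..
.##...
..##..
..##..
...##.
...##.
....#.
.#..#.
#####.

Derivation:
Drop 1: T rot0 at col 0 lands with bottom-row=0; cleared 0 line(s) (total 0); column heights now [1 2 1 0 0 0], max=2
Drop 2: J rot3 at col 3 lands with bottom-row=0; cleared 0 line(s) (total 0); column heights now [1 2 1 1 3 0], max=3
Drop 3: O rot0 at col 3 lands with bottom-row=3; cleared 0 line(s) (total 0); column heights now [1 2 1 5 5 0], max=5
Drop 4: O rot3 at col 2 lands with bottom-row=5; cleared 0 line(s) (total 0); column heights now [1 2 7 7 5 0], max=7
Drop 5: S rot2 at col 1 lands with bottom-row=7; cleared 0 line(s) (total 0); column heights now [1 8 9 9 5 0], max=9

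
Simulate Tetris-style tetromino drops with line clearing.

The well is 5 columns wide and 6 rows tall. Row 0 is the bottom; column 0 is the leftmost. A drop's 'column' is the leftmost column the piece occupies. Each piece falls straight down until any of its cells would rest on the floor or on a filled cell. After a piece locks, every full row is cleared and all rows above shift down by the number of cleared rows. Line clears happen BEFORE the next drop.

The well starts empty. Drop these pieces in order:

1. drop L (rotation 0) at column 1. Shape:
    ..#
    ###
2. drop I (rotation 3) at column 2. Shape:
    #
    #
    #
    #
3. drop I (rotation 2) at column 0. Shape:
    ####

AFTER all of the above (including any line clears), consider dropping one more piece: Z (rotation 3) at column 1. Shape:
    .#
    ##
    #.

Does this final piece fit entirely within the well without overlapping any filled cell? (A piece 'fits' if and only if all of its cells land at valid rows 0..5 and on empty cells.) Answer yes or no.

Drop 1: L rot0 at col 1 lands with bottom-row=0; cleared 0 line(s) (total 0); column heights now [0 1 1 2 0], max=2
Drop 2: I rot3 at col 2 lands with bottom-row=1; cleared 0 line(s) (total 0); column heights now [0 1 5 2 0], max=5
Drop 3: I rot2 at col 0 lands with bottom-row=5; cleared 0 line(s) (total 0); column heights now [6 6 6 6 0], max=6
Test piece Z rot3 at col 1 (width 2): heights before test = [6 6 6 6 0]; fits = False

Answer: no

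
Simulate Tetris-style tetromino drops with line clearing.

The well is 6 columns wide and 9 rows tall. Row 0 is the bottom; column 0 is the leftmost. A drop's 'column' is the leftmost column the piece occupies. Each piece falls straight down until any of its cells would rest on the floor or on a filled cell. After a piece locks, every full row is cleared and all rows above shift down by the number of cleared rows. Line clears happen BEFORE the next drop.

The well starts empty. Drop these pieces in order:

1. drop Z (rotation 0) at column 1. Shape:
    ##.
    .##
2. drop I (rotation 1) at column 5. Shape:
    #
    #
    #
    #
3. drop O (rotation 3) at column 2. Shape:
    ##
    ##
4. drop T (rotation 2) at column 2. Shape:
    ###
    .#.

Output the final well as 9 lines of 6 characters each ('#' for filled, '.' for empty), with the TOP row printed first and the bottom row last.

Drop 1: Z rot0 at col 1 lands with bottom-row=0; cleared 0 line(s) (total 0); column heights now [0 2 2 1 0 0], max=2
Drop 2: I rot1 at col 5 lands with bottom-row=0; cleared 0 line(s) (total 0); column heights now [0 2 2 1 0 4], max=4
Drop 3: O rot3 at col 2 lands with bottom-row=2; cleared 0 line(s) (total 0); column heights now [0 2 4 4 0 4], max=4
Drop 4: T rot2 at col 2 lands with bottom-row=4; cleared 0 line(s) (total 0); column heights now [0 2 6 6 6 4], max=6

Answer: ......
......
......
..###.
...#..
..##.#
..##.#
.##..#
..##.#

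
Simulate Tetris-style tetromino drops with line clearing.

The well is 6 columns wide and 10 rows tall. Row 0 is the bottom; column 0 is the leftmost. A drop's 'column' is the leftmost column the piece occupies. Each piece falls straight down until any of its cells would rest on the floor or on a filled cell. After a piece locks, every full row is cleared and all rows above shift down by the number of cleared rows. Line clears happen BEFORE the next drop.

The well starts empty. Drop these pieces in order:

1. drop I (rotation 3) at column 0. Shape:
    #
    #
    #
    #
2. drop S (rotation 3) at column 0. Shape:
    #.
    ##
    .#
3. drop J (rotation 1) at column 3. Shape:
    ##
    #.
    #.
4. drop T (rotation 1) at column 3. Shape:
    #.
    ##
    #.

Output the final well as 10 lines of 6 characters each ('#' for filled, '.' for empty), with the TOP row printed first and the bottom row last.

Drop 1: I rot3 at col 0 lands with bottom-row=0; cleared 0 line(s) (total 0); column heights now [4 0 0 0 0 0], max=4
Drop 2: S rot3 at col 0 lands with bottom-row=3; cleared 0 line(s) (total 0); column heights now [6 5 0 0 0 0], max=6
Drop 3: J rot1 at col 3 lands with bottom-row=0; cleared 0 line(s) (total 0); column heights now [6 5 0 3 3 0], max=6
Drop 4: T rot1 at col 3 lands with bottom-row=3; cleared 0 line(s) (total 0); column heights now [6 5 0 6 5 0], max=6

Answer: ......
......
......
......
#..#..
##.##.
##.#..
#..##.
#..#..
#..#..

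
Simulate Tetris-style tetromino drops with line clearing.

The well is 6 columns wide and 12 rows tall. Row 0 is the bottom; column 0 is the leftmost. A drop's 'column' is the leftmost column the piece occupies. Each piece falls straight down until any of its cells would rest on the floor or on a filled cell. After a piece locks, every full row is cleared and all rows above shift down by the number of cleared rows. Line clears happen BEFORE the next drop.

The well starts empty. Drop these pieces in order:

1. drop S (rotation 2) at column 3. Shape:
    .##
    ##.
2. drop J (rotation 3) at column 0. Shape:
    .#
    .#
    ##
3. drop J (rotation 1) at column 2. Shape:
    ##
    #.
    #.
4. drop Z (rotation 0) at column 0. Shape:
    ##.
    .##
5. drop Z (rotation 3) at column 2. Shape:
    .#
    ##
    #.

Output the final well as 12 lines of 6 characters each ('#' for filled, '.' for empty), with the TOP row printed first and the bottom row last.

Answer: ......
......
......
......
......
...#..
..##..
###...
.##...
.###..
.##.##
#####.

Derivation:
Drop 1: S rot2 at col 3 lands with bottom-row=0; cleared 0 line(s) (total 0); column heights now [0 0 0 1 2 2], max=2
Drop 2: J rot3 at col 0 lands with bottom-row=0; cleared 0 line(s) (total 0); column heights now [1 3 0 1 2 2], max=3
Drop 3: J rot1 at col 2 lands with bottom-row=0; cleared 0 line(s) (total 0); column heights now [1 3 3 3 2 2], max=3
Drop 4: Z rot0 at col 0 lands with bottom-row=3; cleared 0 line(s) (total 0); column heights now [5 5 4 3 2 2], max=5
Drop 5: Z rot3 at col 2 lands with bottom-row=4; cleared 0 line(s) (total 0); column heights now [5 5 6 7 2 2], max=7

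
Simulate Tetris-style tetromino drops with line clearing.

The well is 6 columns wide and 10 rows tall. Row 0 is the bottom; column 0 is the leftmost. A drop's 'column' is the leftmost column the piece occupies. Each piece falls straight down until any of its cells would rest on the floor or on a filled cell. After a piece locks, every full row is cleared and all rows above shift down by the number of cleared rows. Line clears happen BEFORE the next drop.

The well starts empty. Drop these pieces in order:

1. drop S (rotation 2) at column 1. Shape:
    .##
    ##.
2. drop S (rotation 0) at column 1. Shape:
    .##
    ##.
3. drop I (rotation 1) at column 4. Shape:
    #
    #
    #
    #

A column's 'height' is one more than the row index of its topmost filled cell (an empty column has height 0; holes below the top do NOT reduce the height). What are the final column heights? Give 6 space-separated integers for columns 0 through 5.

Answer: 0 3 4 4 4 0

Derivation:
Drop 1: S rot2 at col 1 lands with bottom-row=0; cleared 0 line(s) (total 0); column heights now [0 1 2 2 0 0], max=2
Drop 2: S rot0 at col 1 lands with bottom-row=2; cleared 0 line(s) (total 0); column heights now [0 3 4 4 0 0], max=4
Drop 3: I rot1 at col 4 lands with bottom-row=0; cleared 0 line(s) (total 0); column heights now [0 3 4 4 4 0], max=4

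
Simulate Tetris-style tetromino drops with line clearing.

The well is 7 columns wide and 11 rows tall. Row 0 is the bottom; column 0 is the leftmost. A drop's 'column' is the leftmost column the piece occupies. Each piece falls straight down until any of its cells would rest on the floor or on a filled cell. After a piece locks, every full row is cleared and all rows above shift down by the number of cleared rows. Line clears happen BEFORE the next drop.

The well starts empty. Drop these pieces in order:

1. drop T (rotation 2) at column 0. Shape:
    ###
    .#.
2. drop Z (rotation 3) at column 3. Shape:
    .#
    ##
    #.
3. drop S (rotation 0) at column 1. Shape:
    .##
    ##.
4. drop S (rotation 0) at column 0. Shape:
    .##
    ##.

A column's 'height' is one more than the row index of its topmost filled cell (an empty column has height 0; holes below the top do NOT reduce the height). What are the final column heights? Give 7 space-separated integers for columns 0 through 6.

Drop 1: T rot2 at col 0 lands with bottom-row=0; cleared 0 line(s) (total 0); column heights now [2 2 2 0 0 0 0], max=2
Drop 2: Z rot3 at col 3 lands with bottom-row=0; cleared 0 line(s) (total 0); column heights now [2 2 2 2 3 0 0], max=3
Drop 3: S rot0 at col 1 lands with bottom-row=2; cleared 0 line(s) (total 0); column heights now [2 3 4 4 3 0 0], max=4
Drop 4: S rot0 at col 0 lands with bottom-row=3; cleared 0 line(s) (total 0); column heights now [4 5 5 4 3 0 0], max=5

Answer: 4 5 5 4 3 0 0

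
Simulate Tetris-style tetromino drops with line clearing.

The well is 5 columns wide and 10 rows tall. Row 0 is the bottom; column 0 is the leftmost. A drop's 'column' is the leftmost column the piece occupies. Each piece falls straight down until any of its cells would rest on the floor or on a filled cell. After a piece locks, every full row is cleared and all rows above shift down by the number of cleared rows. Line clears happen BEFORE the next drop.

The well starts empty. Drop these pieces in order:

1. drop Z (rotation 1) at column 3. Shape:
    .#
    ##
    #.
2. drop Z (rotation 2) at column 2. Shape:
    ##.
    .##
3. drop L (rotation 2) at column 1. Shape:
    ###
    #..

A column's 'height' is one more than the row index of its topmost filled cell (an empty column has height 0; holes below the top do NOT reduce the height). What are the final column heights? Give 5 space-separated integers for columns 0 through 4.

Drop 1: Z rot1 at col 3 lands with bottom-row=0; cleared 0 line(s) (total 0); column heights now [0 0 0 2 3], max=3
Drop 2: Z rot2 at col 2 lands with bottom-row=3; cleared 0 line(s) (total 0); column heights now [0 0 5 5 4], max=5
Drop 3: L rot2 at col 1 lands with bottom-row=4; cleared 0 line(s) (total 0); column heights now [0 6 6 6 4], max=6

Answer: 0 6 6 6 4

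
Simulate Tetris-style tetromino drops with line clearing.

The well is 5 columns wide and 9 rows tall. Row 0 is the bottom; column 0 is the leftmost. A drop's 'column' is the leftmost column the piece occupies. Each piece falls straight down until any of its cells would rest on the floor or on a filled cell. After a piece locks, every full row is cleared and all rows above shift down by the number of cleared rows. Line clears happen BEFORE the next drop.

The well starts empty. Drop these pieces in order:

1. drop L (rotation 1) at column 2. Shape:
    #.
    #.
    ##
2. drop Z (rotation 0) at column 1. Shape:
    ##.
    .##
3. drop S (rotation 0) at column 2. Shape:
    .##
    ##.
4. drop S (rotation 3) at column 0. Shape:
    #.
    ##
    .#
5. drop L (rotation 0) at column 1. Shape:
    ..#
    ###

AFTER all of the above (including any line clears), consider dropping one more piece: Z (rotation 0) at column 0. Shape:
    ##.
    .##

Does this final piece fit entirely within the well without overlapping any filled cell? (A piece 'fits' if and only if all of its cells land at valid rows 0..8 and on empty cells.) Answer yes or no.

Drop 1: L rot1 at col 2 lands with bottom-row=0; cleared 0 line(s) (total 0); column heights now [0 0 3 1 0], max=3
Drop 2: Z rot0 at col 1 lands with bottom-row=3; cleared 0 line(s) (total 0); column heights now [0 5 5 4 0], max=5
Drop 3: S rot0 at col 2 lands with bottom-row=5; cleared 0 line(s) (total 0); column heights now [0 5 6 7 7], max=7
Drop 4: S rot3 at col 0 lands with bottom-row=5; cleared 0 line(s) (total 0); column heights now [8 7 6 7 7], max=8
Drop 5: L rot0 at col 1 lands with bottom-row=7; cleared 0 line(s) (total 0); column heights now [8 8 8 9 7], max=9
Test piece Z rot0 at col 0 (width 3): heights before test = [8 8 8 9 7]; fits = False

Answer: no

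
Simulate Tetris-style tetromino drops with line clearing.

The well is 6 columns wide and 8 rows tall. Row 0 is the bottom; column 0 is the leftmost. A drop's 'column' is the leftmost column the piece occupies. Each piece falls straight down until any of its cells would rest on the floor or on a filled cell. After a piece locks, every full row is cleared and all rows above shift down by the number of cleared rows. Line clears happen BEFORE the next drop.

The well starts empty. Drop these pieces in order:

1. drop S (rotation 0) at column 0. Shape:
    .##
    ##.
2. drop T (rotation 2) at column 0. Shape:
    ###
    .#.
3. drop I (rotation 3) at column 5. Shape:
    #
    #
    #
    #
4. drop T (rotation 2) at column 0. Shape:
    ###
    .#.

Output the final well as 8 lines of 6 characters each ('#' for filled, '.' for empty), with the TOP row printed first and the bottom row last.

Answer: ......
......
###...
.#....
###..#
.#...#
.##..#
##...#

Derivation:
Drop 1: S rot0 at col 0 lands with bottom-row=0; cleared 0 line(s) (total 0); column heights now [1 2 2 0 0 0], max=2
Drop 2: T rot2 at col 0 lands with bottom-row=2; cleared 0 line(s) (total 0); column heights now [4 4 4 0 0 0], max=4
Drop 3: I rot3 at col 5 lands with bottom-row=0; cleared 0 line(s) (total 0); column heights now [4 4 4 0 0 4], max=4
Drop 4: T rot2 at col 0 lands with bottom-row=4; cleared 0 line(s) (total 0); column heights now [6 6 6 0 0 4], max=6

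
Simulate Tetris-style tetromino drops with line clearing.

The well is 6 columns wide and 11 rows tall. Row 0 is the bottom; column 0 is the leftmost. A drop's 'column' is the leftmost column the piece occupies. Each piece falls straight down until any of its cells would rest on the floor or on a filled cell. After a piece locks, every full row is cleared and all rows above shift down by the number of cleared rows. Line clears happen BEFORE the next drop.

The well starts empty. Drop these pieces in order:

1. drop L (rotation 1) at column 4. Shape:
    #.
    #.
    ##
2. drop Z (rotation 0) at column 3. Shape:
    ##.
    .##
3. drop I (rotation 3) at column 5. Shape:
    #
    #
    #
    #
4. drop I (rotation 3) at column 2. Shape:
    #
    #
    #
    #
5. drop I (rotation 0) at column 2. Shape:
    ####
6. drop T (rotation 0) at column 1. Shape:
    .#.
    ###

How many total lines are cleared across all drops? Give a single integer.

Answer: 0

Derivation:
Drop 1: L rot1 at col 4 lands with bottom-row=0; cleared 0 line(s) (total 0); column heights now [0 0 0 0 3 1], max=3
Drop 2: Z rot0 at col 3 lands with bottom-row=3; cleared 0 line(s) (total 0); column heights now [0 0 0 5 5 4], max=5
Drop 3: I rot3 at col 5 lands with bottom-row=4; cleared 0 line(s) (total 0); column heights now [0 0 0 5 5 8], max=8
Drop 4: I rot3 at col 2 lands with bottom-row=0; cleared 0 line(s) (total 0); column heights now [0 0 4 5 5 8], max=8
Drop 5: I rot0 at col 2 lands with bottom-row=8; cleared 0 line(s) (total 0); column heights now [0 0 9 9 9 9], max=9
Drop 6: T rot0 at col 1 lands with bottom-row=9; cleared 0 line(s) (total 0); column heights now [0 10 11 10 9 9], max=11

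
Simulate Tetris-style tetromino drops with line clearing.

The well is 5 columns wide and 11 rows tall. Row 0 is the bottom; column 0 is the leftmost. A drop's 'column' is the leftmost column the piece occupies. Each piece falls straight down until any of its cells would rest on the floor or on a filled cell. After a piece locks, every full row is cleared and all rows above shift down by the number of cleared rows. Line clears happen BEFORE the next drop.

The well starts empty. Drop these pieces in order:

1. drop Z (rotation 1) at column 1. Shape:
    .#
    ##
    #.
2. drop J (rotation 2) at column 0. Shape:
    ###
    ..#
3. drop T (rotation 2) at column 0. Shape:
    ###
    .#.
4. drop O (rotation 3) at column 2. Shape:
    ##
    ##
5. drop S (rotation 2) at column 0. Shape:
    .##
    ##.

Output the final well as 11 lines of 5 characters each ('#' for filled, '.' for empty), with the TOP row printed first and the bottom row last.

Drop 1: Z rot1 at col 1 lands with bottom-row=0; cleared 0 line(s) (total 0); column heights now [0 2 3 0 0], max=3
Drop 2: J rot2 at col 0 lands with bottom-row=3; cleared 0 line(s) (total 0); column heights now [5 5 5 0 0], max=5
Drop 3: T rot2 at col 0 lands with bottom-row=5; cleared 0 line(s) (total 0); column heights now [7 7 7 0 0], max=7
Drop 4: O rot3 at col 2 lands with bottom-row=7; cleared 0 line(s) (total 0); column heights now [7 7 9 9 0], max=9
Drop 5: S rot2 at col 0 lands with bottom-row=8; cleared 0 line(s) (total 0); column heights now [9 10 10 9 0], max=10

Answer: .....
.##..
####.
..##.
###..
.#...
###..
..#..
..#..
.##..
.#...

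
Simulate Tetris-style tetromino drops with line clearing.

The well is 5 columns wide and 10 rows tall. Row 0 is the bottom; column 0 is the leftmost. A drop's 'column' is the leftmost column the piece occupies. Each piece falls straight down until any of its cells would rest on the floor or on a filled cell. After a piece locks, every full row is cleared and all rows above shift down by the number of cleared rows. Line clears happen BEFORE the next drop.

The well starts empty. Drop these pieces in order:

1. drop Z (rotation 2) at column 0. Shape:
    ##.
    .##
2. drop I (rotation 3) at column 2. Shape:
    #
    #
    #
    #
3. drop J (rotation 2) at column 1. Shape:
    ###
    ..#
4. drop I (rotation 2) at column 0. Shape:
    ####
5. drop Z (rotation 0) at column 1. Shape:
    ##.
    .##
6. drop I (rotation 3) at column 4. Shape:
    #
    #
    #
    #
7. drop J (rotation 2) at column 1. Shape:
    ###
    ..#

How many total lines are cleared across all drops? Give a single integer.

Answer: 0

Derivation:
Drop 1: Z rot2 at col 0 lands with bottom-row=0; cleared 0 line(s) (total 0); column heights now [2 2 1 0 0], max=2
Drop 2: I rot3 at col 2 lands with bottom-row=1; cleared 0 line(s) (total 0); column heights now [2 2 5 0 0], max=5
Drop 3: J rot2 at col 1 lands with bottom-row=4; cleared 0 line(s) (total 0); column heights now [2 6 6 6 0], max=6
Drop 4: I rot2 at col 0 lands with bottom-row=6; cleared 0 line(s) (total 0); column heights now [7 7 7 7 0], max=7
Drop 5: Z rot0 at col 1 lands with bottom-row=7; cleared 0 line(s) (total 0); column heights now [7 9 9 8 0], max=9
Drop 6: I rot3 at col 4 lands with bottom-row=0; cleared 0 line(s) (total 0); column heights now [7 9 9 8 4], max=9
Drop 7: J rot2 at col 1 lands with bottom-row=8; cleared 0 line(s) (total 0); column heights now [7 10 10 10 4], max=10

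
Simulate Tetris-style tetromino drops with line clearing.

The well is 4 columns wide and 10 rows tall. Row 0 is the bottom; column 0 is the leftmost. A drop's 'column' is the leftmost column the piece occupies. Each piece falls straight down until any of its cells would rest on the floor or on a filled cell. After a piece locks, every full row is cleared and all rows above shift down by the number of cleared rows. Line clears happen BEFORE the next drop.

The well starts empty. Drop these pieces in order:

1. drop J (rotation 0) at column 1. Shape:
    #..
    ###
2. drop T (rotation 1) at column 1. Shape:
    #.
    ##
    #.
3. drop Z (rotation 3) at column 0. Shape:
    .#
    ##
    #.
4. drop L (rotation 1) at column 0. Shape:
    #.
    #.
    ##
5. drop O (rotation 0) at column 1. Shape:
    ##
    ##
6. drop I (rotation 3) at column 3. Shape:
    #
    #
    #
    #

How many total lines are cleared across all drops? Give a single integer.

Answer: 0

Derivation:
Drop 1: J rot0 at col 1 lands with bottom-row=0; cleared 0 line(s) (total 0); column heights now [0 2 1 1], max=2
Drop 2: T rot1 at col 1 lands with bottom-row=2; cleared 0 line(s) (total 0); column heights now [0 5 4 1], max=5
Drop 3: Z rot3 at col 0 lands with bottom-row=4; cleared 0 line(s) (total 0); column heights now [6 7 4 1], max=7
Drop 4: L rot1 at col 0 lands with bottom-row=7; cleared 0 line(s) (total 0); column heights now [10 8 4 1], max=10
Drop 5: O rot0 at col 1 lands with bottom-row=8; cleared 0 line(s) (total 0); column heights now [10 10 10 1], max=10
Drop 6: I rot3 at col 3 lands with bottom-row=1; cleared 0 line(s) (total 0); column heights now [10 10 10 5], max=10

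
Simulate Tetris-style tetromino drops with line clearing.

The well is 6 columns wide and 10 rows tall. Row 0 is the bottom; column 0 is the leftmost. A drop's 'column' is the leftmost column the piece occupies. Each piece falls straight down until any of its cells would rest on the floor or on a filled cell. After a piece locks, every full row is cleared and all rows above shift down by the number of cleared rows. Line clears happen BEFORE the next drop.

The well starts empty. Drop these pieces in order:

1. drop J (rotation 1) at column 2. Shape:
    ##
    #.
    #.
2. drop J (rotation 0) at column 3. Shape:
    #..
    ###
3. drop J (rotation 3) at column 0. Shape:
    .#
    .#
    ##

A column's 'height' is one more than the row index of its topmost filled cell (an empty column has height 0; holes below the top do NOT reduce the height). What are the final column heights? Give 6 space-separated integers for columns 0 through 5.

Drop 1: J rot1 at col 2 lands with bottom-row=0; cleared 0 line(s) (total 0); column heights now [0 0 3 3 0 0], max=3
Drop 2: J rot0 at col 3 lands with bottom-row=3; cleared 0 line(s) (total 0); column heights now [0 0 3 5 4 4], max=5
Drop 3: J rot3 at col 0 lands with bottom-row=0; cleared 0 line(s) (total 0); column heights now [1 3 3 5 4 4], max=5

Answer: 1 3 3 5 4 4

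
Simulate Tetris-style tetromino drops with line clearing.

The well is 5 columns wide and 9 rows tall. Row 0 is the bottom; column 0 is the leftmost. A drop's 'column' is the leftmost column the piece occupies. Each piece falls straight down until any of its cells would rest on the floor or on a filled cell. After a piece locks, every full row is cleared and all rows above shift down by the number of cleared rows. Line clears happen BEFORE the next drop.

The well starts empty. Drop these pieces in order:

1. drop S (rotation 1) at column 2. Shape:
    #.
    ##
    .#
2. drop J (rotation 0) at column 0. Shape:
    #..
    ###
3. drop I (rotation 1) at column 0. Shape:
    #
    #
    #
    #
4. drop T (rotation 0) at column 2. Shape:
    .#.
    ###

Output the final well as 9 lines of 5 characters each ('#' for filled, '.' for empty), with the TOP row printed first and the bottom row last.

Drop 1: S rot1 at col 2 lands with bottom-row=0; cleared 0 line(s) (total 0); column heights now [0 0 3 2 0], max=3
Drop 2: J rot0 at col 0 lands with bottom-row=3; cleared 0 line(s) (total 0); column heights now [5 4 4 2 0], max=5
Drop 3: I rot1 at col 0 lands with bottom-row=5; cleared 0 line(s) (total 0); column heights now [9 4 4 2 0], max=9
Drop 4: T rot0 at col 2 lands with bottom-row=4; cleared 0 line(s) (total 0); column heights now [9 4 5 6 5], max=9

Answer: #....
#....
#....
#..#.
#.###
###..
..#..
..##.
...#.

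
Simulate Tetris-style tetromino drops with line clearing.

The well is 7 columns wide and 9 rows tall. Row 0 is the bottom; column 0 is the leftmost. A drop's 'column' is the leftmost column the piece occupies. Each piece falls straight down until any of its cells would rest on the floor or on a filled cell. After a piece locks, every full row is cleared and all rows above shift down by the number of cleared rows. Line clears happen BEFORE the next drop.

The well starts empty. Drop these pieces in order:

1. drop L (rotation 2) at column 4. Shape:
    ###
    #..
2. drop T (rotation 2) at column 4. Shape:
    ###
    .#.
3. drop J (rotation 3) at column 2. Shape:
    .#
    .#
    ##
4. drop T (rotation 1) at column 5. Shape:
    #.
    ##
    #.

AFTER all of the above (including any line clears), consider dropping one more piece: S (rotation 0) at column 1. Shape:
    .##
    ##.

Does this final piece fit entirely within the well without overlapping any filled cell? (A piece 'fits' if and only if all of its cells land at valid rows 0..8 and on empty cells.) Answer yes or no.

Drop 1: L rot2 at col 4 lands with bottom-row=0; cleared 0 line(s) (total 0); column heights now [0 0 0 0 2 2 2], max=2
Drop 2: T rot2 at col 4 lands with bottom-row=2; cleared 0 line(s) (total 0); column heights now [0 0 0 0 4 4 4], max=4
Drop 3: J rot3 at col 2 lands with bottom-row=0; cleared 0 line(s) (total 0); column heights now [0 0 1 3 4 4 4], max=4
Drop 4: T rot1 at col 5 lands with bottom-row=4; cleared 0 line(s) (total 0); column heights now [0 0 1 3 4 7 6], max=7
Test piece S rot0 at col 1 (width 3): heights before test = [0 0 1 3 4 7 6]; fits = True

Answer: yes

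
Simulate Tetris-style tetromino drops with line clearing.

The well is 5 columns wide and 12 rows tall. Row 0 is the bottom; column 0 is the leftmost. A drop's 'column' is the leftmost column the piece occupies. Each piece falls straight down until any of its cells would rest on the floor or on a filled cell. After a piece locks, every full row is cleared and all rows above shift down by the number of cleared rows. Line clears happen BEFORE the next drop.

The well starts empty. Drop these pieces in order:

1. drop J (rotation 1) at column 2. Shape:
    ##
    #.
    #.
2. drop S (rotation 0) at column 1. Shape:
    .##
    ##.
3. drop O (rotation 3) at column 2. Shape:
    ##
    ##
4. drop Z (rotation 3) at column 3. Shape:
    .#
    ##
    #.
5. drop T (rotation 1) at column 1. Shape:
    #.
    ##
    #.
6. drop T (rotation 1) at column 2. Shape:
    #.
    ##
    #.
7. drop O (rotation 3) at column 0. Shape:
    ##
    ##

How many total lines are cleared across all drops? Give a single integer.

Drop 1: J rot1 at col 2 lands with bottom-row=0; cleared 0 line(s) (total 0); column heights now [0 0 3 3 0], max=3
Drop 2: S rot0 at col 1 lands with bottom-row=3; cleared 0 line(s) (total 0); column heights now [0 4 5 5 0], max=5
Drop 3: O rot3 at col 2 lands with bottom-row=5; cleared 0 line(s) (total 0); column heights now [0 4 7 7 0], max=7
Drop 4: Z rot3 at col 3 lands with bottom-row=7; cleared 0 line(s) (total 0); column heights now [0 4 7 9 10], max=10
Drop 5: T rot1 at col 1 lands with bottom-row=6; cleared 0 line(s) (total 0); column heights now [0 9 8 9 10], max=10
Drop 6: T rot1 at col 2 lands with bottom-row=8; cleared 0 line(s) (total 0); column heights now [0 9 11 10 10], max=11
Drop 7: O rot3 at col 0 lands with bottom-row=9; cleared 1 line(s) (total 1); column heights now [10 10 10 9 9], max=10

Answer: 1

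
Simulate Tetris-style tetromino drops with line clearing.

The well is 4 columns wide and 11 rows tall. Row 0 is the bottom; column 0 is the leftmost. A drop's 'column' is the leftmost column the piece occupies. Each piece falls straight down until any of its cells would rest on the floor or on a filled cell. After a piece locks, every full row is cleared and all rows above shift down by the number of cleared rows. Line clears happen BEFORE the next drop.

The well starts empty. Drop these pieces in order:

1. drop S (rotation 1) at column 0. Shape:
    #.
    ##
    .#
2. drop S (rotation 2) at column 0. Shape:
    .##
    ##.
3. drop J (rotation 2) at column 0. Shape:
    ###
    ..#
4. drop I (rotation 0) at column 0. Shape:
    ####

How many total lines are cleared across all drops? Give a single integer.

Answer: 1

Derivation:
Drop 1: S rot1 at col 0 lands with bottom-row=0; cleared 0 line(s) (total 0); column heights now [3 2 0 0], max=3
Drop 2: S rot2 at col 0 lands with bottom-row=3; cleared 0 line(s) (total 0); column heights now [4 5 5 0], max=5
Drop 3: J rot2 at col 0 lands with bottom-row=5; cleared 0 line(s) (total 0); column heights now [7 7 7 0], max=7
Drop 4: I rot0 at col 0 lands with bottom-row=7; cleared 1 line(s) (total 1); column heights now [7 7 7 0], max=7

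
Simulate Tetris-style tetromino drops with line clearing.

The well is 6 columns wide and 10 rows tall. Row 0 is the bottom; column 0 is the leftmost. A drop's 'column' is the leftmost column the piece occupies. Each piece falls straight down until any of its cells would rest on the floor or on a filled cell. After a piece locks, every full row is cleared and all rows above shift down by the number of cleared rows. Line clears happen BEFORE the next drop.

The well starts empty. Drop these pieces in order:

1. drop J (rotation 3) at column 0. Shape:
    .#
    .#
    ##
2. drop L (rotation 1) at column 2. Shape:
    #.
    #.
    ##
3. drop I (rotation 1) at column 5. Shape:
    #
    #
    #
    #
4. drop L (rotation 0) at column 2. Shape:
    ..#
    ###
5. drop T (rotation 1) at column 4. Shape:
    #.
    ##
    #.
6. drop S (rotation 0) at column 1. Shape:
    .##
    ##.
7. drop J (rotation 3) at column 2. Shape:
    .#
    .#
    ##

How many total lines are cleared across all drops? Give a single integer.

Answer: 0

Derivation:
Drop 1: J rot3 at col 0 lands with bottom-row=0; cleared 0 line(s) (total 0); column heights now [1 3 0 0 0 0], max=3
Drop 2: L rot1 at col 2 lands with bottom-row=0; cleared 0 line(s) (total 0); column heights now [1 3 3 1 0 0], max=3
Drop 3: I rot1 at col 5 lands with bottom-row=0; cleared 0 line(s) (total 0); column heights now [1 3 3 1 0 4], max=4
Drop 4: L rot0 at col 2 lands with bottom-row=3; cleared 0 line(s) (total 0); column heights now [1 3 4 4 5 4], max=5
Drop 5: T rot1 at col 4 lands with bottom-row=5; cleared 0 line(s) (total 0); column heights now [1 3 4 4 8 7], max=8
Drop 6: S rot0 at col 1 lands with bottom-row=4; cleared 0 line(s) (total 0); column heights now [1 5 6 6 8 7], max=8
Drop 7: J rot3 at col 2 lands with bottom-row=6; cleared 0 line(s) (total 0); column heights now [1 5 7 9 8 7], max=9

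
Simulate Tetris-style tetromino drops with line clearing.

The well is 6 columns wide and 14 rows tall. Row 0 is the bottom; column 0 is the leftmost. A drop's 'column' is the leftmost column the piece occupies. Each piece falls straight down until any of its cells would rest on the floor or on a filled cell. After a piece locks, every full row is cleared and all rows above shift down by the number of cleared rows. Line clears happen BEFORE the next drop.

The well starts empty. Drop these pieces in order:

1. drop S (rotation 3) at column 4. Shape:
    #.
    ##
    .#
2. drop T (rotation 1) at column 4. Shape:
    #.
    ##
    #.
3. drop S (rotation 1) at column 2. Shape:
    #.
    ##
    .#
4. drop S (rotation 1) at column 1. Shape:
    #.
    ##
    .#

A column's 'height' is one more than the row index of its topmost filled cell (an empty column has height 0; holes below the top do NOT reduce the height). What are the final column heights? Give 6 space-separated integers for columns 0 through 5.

Answer: 0 6 5 2 6 5

Derivation:
Drop 1: S rot3 at col 4 lands with bottom-row=0; cleared 0 line(s) (total 0); column heights now [0 0 0 0 3 2], max=3
Drop 2: T rot1 at col 4 lands with bottom-row=3; cleared 0 line(s) (total 0); column heights now [0 0 0 0 6 5], max=6
Drop 3: S rot1 at col 2 lands with bottom-row=0; cleared 0 line(s) (total 0); column heights now [0 0 3 2 6 5], max=6
Drop 4: S rot1 at col 1 lands with bottom-row=3; cleared 0 line(s) (total 0); column heights now [0 6 5 2 6 5], max=6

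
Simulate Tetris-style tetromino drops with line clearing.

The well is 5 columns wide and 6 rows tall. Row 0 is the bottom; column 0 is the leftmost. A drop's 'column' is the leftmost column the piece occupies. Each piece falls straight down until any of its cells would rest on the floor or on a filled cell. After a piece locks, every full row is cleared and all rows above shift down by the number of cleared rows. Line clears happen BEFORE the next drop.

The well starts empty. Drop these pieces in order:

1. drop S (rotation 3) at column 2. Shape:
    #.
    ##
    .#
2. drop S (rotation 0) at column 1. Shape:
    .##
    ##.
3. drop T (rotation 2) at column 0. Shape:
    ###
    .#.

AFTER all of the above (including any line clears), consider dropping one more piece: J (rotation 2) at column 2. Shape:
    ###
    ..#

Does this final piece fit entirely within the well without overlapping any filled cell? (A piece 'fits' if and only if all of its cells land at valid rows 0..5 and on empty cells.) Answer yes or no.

Drop 1: S rot3 at col 2 lands with bottom-row=0; cleared 0 line(s) (total 0); column heights now [0 0 3 2 0], max=3
Drop 2: S rot0 at col 1 lands with bottom-row=3; cleared 0 line(s) (total 0); column heights now [0 4 5 5 0], max=5
Drop 3: T rot2 at col 0 lands with bottom-row=4; cleared 0 line(s) (total 0); column heights now [6 6 6 5 0], max=6
Test piece J rot2 at col 2 (width 3): heights before test = [6 6 6 5 0]; fits = False

Answer: no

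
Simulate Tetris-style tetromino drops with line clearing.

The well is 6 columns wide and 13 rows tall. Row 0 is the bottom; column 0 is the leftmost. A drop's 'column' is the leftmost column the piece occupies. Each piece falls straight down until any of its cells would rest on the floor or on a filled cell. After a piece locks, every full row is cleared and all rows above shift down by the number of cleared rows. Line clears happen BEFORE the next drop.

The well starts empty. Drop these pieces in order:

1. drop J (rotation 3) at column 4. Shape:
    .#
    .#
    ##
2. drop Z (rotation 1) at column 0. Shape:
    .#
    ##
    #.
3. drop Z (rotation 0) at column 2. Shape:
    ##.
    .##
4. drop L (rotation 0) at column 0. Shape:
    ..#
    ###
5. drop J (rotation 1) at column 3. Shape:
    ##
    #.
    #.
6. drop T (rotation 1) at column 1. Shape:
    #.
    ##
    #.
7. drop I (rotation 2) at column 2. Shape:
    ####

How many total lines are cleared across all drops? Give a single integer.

Drop 1: J rot3 at col 4 lands with bottom-row=0; cleared 0 line(s) (total 0); column heights now [0 0 0 0 1 3], max=3
Drop 2: Z rot1 at col 0 lands with bottom-row=0; cleared 0 line(s) (total 0); column heights now [2 3 0 0 1 3], max=3
Drop 3: Z rot0 at col 2 lands with bottom-row=1; cleared 0 line(s) (total 0); column heights now [2 3 3 3 2 3], max=3
Drop 4: L rot0 at col 0 lands with bottom-row=3; cleared 0 line(s) (total 0); column heights now [4 4 5 3 2 3], max=5
Drop 5: J rot1 at col 3 lands with bottom-row=3; cleared 0 line(s) (total 0); column heights now [4 4 5 6 6 3], max=6
Drop 6: T rot1 at col 1 lands with bottom-row=4; cleared 0 line(s) (total 0); column heights now [4 7 6 6 6 3], max=7
Drop 7: I rot2 at col 2 lands with bottom-row=6; cleared 0 line(s) (total 0); column heights now [4 7 7 7 7 7], max=7

Answer: 0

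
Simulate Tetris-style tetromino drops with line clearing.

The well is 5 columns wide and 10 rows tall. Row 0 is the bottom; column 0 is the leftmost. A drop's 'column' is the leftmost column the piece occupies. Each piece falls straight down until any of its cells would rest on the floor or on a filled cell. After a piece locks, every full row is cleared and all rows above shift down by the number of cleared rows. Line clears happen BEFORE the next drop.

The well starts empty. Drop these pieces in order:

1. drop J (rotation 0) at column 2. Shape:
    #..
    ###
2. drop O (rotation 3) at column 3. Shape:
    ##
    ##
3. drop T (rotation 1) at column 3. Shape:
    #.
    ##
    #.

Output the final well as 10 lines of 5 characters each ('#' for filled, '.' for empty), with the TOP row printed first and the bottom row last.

Answer: .....
.....
.....
.....
...#.
...##
...#.
...##
..###
..###

Derivation:
Drop 1: J rot0 at col 2 lands with bottom-row=0; cleared 0 line(s) (total 0); column heights now [0 0 2 1 1], max=2
Drop 2: O rot3 at col 3 lands with bottom-row=1; cleared 0 line(s) (total 0); column heights now [0 0 2 3 3], max=3
Drop 3: T rot1 at col 3 lands with bottom-row=3; cleared 0 line(s) (total 0); column heights now [0 0 2 6 5], max=6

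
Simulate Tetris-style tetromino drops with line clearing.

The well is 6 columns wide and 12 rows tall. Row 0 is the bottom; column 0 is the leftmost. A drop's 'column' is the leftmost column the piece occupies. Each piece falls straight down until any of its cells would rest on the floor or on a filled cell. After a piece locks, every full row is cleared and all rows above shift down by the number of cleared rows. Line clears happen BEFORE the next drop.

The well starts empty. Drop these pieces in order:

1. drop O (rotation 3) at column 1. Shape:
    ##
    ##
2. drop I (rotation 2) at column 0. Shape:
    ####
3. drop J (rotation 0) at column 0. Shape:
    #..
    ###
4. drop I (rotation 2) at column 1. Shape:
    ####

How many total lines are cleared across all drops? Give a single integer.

Answer: 0

Derivation:
Drop 1: O rot3 at col 1 lands with bottom-row=0; cleared 0 line(s) (total 0); column heights now [0 2 2 0 0 0], max=2
Drop 2: I rot2 at col 0 lands with bottom-row=2; cleared 0 line(s) (total 0); column heights now [3 3 3 3 0 0], max=3
Drop 3: J rot0 at col 0 lands with bottom-row=3; cleared 0 line(s) (total 0); column heights now [5 4 4 3 0 0], max=5
Drop 4: I rot2 at col 1 lands with bottom-row=4; cleared 0 line(s) (total 0); column heights now [5 5 5 5 5 0], max=5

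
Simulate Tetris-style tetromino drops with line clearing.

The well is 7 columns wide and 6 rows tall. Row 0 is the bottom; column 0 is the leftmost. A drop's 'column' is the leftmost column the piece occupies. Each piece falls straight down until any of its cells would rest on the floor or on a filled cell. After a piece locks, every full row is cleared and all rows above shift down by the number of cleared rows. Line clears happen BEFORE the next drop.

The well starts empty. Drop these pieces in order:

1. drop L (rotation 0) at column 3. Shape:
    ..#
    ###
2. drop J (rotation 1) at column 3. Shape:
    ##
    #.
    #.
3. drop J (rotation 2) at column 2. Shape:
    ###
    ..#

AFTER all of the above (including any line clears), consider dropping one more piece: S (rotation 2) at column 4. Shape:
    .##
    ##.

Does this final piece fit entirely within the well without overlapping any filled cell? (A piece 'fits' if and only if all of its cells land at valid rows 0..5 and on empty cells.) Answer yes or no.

Answer: no

Derivation:
Drop 1: L rot0 at col 3 lands with bottom-row=0; cleared 0 line(s) (total 0); column heights now [0 0 0 1 1 2 0], max=2
Drop 2: J rot1 at col 3 lands with bottom-row=1; cleared 0 line(s) (total 0); column heights now [0 0 0 4 4 2 0], max=4
Drop 3: J rot2 at col 2 lands with bottom-row=4; cleared 0 line(s) (total 0); column heights now [0 0 6 6 6 2 0], max=6
Test piece S rot2 at col 4 (width 3): heights before test = [0 0 6 6 6 2 0]; fits = False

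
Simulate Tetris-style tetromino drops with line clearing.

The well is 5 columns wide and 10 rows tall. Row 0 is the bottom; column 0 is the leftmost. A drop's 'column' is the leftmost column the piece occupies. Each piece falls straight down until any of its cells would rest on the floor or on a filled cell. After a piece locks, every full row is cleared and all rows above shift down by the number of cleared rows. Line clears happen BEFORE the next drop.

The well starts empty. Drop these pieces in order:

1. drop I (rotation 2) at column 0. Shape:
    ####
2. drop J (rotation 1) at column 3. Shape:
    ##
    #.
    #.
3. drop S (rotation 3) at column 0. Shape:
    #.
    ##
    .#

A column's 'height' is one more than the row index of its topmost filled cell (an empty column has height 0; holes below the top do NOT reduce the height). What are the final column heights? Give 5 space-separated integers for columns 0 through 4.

Drop 1: I rot2 at col 0 lands with bottom-row=0; cleared 0 line(s) (total 0); column heights now [1 1 1 1 0], max=1
Drop 2: J rot1 at col 3 lands with bottom-row=1; cleared 0 line(s) (total 0); column heights now [1 1 1 4 4], max=4
Drop 3: S rot3 at col 0 lands with bottom-row=1; cleared 0 line(s) (total 0); column heights now [4 3 1 4 4], max=4

Answer: 4 3 1 4 4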